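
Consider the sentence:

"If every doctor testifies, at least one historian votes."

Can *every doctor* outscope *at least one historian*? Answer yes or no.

No

The DP *every doctor* is contained in the adjunct clause *if every doctor testifies*.
Adjunct clauses are scope islands: a quantifier inside an adjunct cannot raise into the matrix clause.
*every doctor* > *at least one historian* would require crossing that boundary, which is illicit.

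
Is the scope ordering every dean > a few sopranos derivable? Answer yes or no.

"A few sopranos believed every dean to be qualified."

Yes

This is an ECM construction: *every dean* is the infinitival subject, Case-marked by the matrix verb, and the infinitive is transparent for QR.
With no island boundary between them, the object can take inverse scope over the subject via ordinary QR within the clause.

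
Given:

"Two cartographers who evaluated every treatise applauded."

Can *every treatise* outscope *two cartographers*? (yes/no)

*every treatise* sits inside the relative clause *who evaluated every treatise*.
Quantifiers inside a relative clause are trapped there; the RC boundary blocks QR.
There is no licit LF on which *every treatise* c-commands *two cartographers*.

No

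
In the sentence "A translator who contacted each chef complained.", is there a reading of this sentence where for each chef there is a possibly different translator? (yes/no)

No

The paraphrase describes the scope ordering *each chef* > *a translator*.
*each chef* occurs within the relative clause *who contacted each chef*.
The relative clause forms an island for QR, so the quantifier is confined to the head noun's restrictor.
So the wide-scope reading for *each chef* is blocked.
(Only the surface reading survives: one fixed translator with respect to all the relevant chefs.)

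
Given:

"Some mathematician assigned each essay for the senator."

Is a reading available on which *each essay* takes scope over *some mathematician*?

*some mathematician* and *each essay* are co-arguments of the matrix verb, with nothing but a clause-internal boundary between them.
Ordinary QR to a clause-peripheral position gives the wide-scope LF for the lower DP.

Yes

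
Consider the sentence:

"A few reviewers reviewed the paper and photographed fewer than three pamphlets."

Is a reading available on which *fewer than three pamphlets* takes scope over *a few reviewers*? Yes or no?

No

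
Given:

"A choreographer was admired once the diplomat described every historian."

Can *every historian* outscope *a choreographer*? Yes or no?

Structurally, *every historian* is inside the adjunct clause *once the diplomat described every historian*.
Adjunct clauses are scope islands: a quantifier inside an adjunct cannot raise into the matrix clause.
So *every historian* cannot raise to a position above *a choreographer*.

No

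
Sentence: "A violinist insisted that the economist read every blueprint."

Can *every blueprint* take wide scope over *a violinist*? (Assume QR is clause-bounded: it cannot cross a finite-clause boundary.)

No

*every blueprint* sits inside the finite complement clause *that the economist read every blueprint*.
Under clause-bounded QR, a quantifier in an embedded finite clause cannot raise into the matrix clause.
*every blueprint* is confined to the island and cannot take scope over *a violinist*.
(Only the surface reading survives: one fixed violinist with respect to all the relevant blueprints.)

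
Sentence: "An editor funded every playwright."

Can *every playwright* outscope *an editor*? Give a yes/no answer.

Yes

*every playwright* and *an editor* are in the same minimal clause.
Nothing blocks QR of the lower DP to a position above the higher one, so inverse scope is available.
The sentence is scopally ambiguous between *an editor* > *every playwright* and *every playwright* > *an editor*.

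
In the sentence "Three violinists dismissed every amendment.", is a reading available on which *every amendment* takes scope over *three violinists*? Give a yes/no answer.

Yes

Both DPs are arguments of the same predicate; there is no clause or island boundary between them.
Nothing blocks QR of the lower DP to a position above the higher one, so inverse scope is available.
Both orderings are possible: *three violinists* > *every amendment* and *every amendment* > *three violinists*.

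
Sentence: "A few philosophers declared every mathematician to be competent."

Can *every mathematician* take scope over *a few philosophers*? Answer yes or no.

Yes

This is an ECM construction: *every mathematician* is the infinitival subject, Case-marked by the matrix verb, and the infinitive is transparent for QR.
Ordinary QR to a clause-peripheral position gives the wide-scope LF for the lower DP.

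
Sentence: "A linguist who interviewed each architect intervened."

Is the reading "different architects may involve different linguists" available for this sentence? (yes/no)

No

The paraphrase describes the scope ordering *each architect* > *a linguist*.
*each architect* is embedded in the relative clause *who interviewed each architect*.
Relative clauses are scope islands: a quantifier cannot QR out of a relative clause to take scope in the matrix clause.
*each architect* > *a linguist* would require crossing that boundary, which is illicit.
(Only the surface reading survives: one fixed linguist with respect to all the relevant architects.)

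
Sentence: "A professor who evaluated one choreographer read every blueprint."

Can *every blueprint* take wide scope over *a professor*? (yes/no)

The RC *who evaluated one choreographer* is an island, but *every blueprint* is not inside it — it is the matrix object, a clausemate of *a professor*.
Ordinary QR to a clause-peripheral position gives the wide-scope LF for the lower DP.

Yes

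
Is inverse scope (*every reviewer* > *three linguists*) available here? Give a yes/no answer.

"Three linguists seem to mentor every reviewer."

*every reviewer* is inside a raising infinitive, which is transparent to QR (no CP barrier), so it behaves as a matrix argument.
Clause-internal QR can adjoin the lower DP above the subject, yielding the inverse reading.

Yes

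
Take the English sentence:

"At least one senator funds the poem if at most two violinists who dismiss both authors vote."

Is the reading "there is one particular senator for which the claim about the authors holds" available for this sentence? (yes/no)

Yes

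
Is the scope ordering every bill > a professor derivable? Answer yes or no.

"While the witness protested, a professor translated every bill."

Yes

Neither queried DP is inside the adjunct, so the adjunct-island constraint does not apply.
Clause-internal QR can adjoin the lower DP above the subject, yielding the inverse reading.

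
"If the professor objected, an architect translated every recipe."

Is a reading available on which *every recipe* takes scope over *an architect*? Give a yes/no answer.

Yes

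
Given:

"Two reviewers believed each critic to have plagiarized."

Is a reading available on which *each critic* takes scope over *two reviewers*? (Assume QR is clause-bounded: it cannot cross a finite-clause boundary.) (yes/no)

ECM infinitives lack a CP barrier, so *each critic* can QR over the matrix subject *two reviewers*.
Clause-internal QR can adjoin the lower DP above the subject, yielding the inverse reading.

Yes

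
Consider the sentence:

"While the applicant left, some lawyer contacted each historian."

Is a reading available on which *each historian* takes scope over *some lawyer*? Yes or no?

The adjunct clause does not contain *each historian*, which is the matrix object.
Since no island is crossed, the inverse ordering is licensed alongside surface scope.

Yes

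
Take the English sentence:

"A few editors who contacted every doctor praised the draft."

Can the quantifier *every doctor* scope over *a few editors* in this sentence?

The target quantifier *every doctor* is part of the relative clause *who contacted every doctor*.
Relative clauses block scope extraction: QR cannot target a position outside the modified NP.
Hence only narrow scope for *every doctor* (under *a few editors*) survives.

No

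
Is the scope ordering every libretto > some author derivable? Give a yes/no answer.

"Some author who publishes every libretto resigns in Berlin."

*every libretto* occurs within the relative clause *who publishes every libretto*.
The relative clause forms an island for QR, so the quantifier is confined to the head noun's restrictor.
So *every libretto* cannot raise high enough to outscope *some author*; only the surface ordering *some author* > *every libretto* is available.
(Only the surface reading survives: one fixed author with respect to all the relevant librettos.)

No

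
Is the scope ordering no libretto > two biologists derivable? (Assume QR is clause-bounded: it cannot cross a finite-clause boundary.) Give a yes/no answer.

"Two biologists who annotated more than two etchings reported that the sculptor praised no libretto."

No

*no libretto* sits inside the finite complement clause *that the sculptor praised no libretto*.
Finite CP is the ceiling for QR here, by assumption.
*no libretto* > *two biologists* would require crossing that boundary, which is illicit.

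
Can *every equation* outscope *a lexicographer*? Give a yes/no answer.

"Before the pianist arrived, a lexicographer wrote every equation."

Yes

Neither queried DP is inside the adjunct, so the adjunct-island constraint does not apply.
No island intervenes, so both surface and inverse scope are derivable.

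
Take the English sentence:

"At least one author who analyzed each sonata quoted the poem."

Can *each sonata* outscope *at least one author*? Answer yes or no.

No

The DP *each sonata* is contained in the relative clause *who analyzed each sonata*.
The relative clause forms an island for QR, so the quantifier is confined to the head noun's restrictor.
So *each sonata* cannot raise high enough to outscope *at least one author*; only the surface ordering *at least one author* > *each sonata* is available.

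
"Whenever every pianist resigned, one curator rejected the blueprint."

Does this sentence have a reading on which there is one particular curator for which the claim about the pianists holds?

This is the *one curator* > *every pianist* reading.
Nothing needs to raise out of an island for *one curator* > *every pianist*: *one curator* takes scope from its matrix position over the clause containing *every pianist*.

Yes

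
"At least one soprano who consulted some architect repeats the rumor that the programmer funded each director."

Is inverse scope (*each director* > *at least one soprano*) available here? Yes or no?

*each director* occurs within the complex NP *the rumor that the programmer funded each director*.
Noun-complement clauses are scope islands (the Complex NP Constraint): a quantifier inside one cannot scope into the matrix.
So *each director* cannot raise high enough to outscope *at least one soprano*; only the surface ordering *at least one soprano* > *each director* is available.

No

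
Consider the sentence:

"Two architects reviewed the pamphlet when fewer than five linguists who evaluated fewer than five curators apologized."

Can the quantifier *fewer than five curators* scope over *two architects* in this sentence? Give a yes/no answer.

The DP *fewer than five curators* is contained in the relative clause *who evaluated fewer than five curators*, which is itself inside the adjunct *when fewer than five linguists who evaluated fewer than five curators apologized*.
Nested islands: the RC island is itself inside an adjunct island, so wide scope is doubly excluded.
There is no licit LF on which *fewer than five curators* c-commands *two architects*.

No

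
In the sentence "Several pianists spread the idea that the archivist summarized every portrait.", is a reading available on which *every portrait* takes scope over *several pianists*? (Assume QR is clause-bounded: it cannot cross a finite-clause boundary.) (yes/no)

The DP *every portrait* is contained in the complex NP *the idea that the archivist summarized every portrait*.
The complex NP is opaque for QR — the quantifier is frozen inside the noun's complement.
*every portrait* is confined to the island and cannot take scope over *several pianists*.

No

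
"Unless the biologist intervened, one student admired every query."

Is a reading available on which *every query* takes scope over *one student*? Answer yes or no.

Neither queried DP is inside the adjunct, so the adjunct-island constraint does not apply.
Ordinary QR to a clause-peripheral position gives the wide-scope LF for the lower DP.

Yes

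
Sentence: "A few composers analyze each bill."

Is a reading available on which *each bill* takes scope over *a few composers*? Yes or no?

Both DPs are arguments of the same predicate; there is no clause or island boundary between them.
Nothing blocks QR of the lower DP to a position above the higher one, so inverse scope is available.

Yes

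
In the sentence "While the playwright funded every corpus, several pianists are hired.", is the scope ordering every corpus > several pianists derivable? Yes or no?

No

*every corpus* sits inside the adjunct clause *while the playwright funded every corpus*.
The adjunct-island constraint bars QR out of an adverbial clause.
So *every corpus* cannot raise to a position above *several pianists*.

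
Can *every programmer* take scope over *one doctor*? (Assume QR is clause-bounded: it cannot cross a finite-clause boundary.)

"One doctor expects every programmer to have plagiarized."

Yes

ECM infinitives lack a CP barrier, so *every programmer* can QR over the matrix subject *one doctor*.
Nothing blocks QR of the lower DP to a position above the higher one, so inverse scope is available.
So *every programmer* > *one doctor* is among the available readings.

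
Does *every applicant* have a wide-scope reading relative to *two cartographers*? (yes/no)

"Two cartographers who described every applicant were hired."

No

*every applicant* sits inside the relative clause *who described every applicant*.
Quantifiers inside a relative clause are trapped there; the RC boundary blocks QR.
So the wide-scope reading for *every applicant* is blocked.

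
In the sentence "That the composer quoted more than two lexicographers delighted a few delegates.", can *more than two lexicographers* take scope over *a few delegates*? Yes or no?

*more than two lexicographers* sits inside the sentential subject *that the composer quoted more than two lexicographers*.
Subjects — clausal subjects included — are islands for extraction, and QR is no exception.
The ordering *more than two lexicographers* > *a few delegates* is therefore underivable.

No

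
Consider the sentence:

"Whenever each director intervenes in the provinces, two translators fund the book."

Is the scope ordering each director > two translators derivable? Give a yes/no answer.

No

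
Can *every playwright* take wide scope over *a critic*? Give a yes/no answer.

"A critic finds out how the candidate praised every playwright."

*every playwright* sits inside the embedded question *how the candidate praised every playwright*.
An indirect question is a wh-island; the filled [Spec,CP] blocks QR across the CP edge.
*every playwright* > *a critic* would require crossing that boundary, which is illicit.

No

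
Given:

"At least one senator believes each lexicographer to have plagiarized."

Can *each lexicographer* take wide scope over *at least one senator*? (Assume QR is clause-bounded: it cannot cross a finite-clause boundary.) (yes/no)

Yes

This is an ECM construction: *each lexicographer* is the infinitival subject, Case-marked by the matrix verb, and the infinitive is transparent for QR.
Ordinary QR to a clause-peripheral position gives the wide-scope LF for the lower DP.
Both orderings are possible: *at least one senator* > *each lexicographer* and *each lexicographer* > *at least one senator*.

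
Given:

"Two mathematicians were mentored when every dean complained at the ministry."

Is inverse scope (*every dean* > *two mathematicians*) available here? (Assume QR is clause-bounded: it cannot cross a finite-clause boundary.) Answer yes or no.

No

The target quantifier *every dean* is part of the adjunct clause *when every dean complained at the ministry*.
The adjunct-island constraint bars QR out of an adverbial clause.
*every dean* > *two mathematicians* would require crossing that boundary, which is illicit.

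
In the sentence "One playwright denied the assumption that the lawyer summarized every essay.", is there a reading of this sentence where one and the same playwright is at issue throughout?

Yes

That reading corresponds to *one playwright* > *every essay*.
That is the surface-scope ordering, which is always one of the available readings — island constraints only ever restrict inverse scope.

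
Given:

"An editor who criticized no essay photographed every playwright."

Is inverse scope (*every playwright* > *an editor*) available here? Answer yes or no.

The RC *who criticized no essay* is an island, but *every playwright* is not inside it — it is the matrix object, a clausemate of *an editor*.
With no island boundary between them, the object can take inverse scope over the subject via ordinary QR within the clause.

Yes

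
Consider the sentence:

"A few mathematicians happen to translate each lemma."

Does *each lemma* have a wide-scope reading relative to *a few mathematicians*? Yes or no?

Yes

Raising constructions are monoclausal for scope purposes; *each lemma* is not separated from *a few mathematicians* by any island.
QR within a single clause is free, so the lower quantifier may take scope over the higher one.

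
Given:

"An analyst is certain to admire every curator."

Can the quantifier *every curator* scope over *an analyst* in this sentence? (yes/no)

Yes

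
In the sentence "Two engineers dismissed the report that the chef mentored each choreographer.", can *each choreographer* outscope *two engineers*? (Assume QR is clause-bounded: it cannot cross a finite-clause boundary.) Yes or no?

No

The DP *each choreographer* is contained in the complex NP *the report that the chef mentored each choreographer*.
Noun-complement clauses are scope islands (the Complex NP Constraint): a quantifier inside one cannot scope into the matrix.
There is no licit LF on which *each choreographer* c-commands *two engineers*.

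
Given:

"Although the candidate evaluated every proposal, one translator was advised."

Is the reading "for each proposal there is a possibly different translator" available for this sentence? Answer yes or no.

No

This is the *every proposal* > *one translator* reading.
Structurally, *every proposal* is inside the adjunct clause *although the candidate evaluated every proposal*.
Adjuncts are opaque for quantifier raising; a quantifier in an adjunct stays inside it.
So the wide-scope reading for *every proposal* is blocked.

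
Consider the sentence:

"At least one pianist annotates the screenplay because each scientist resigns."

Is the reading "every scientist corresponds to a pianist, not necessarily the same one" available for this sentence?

The paraphrase describes the scope ordering *each scientist* > *at least one pianist*.
*each scientist* occurs within the adjunct clause *because each scientist resigns*.
Adjunct clauses are scope islands: a quantifier inside an adjunct cannot raise into the matrix clause.
So *each scientist* cannot raise to a position above *at least one pianist*.

No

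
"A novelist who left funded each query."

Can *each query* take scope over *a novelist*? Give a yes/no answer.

Although the sentence contains a relative clause (*who left*), *each query* is outside it, in the matrix VP.
No island intervenes, so both surface and inverse scope are derivable.
So *each query* > *a novelist* is among the available readings.

Yes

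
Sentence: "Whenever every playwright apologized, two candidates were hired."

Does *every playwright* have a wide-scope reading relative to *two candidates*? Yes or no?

No

*every playwright* is embedded in the adjunct clause *whenever every playwright apologized*.
The adjunct-island constraint bars QR out of an adverbial clause.
*every playwright* > *two candidates* would require crossing that boundary, which is illicit.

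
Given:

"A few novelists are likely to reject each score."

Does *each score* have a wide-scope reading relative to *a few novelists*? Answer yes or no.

Yes

*each score* is the object of the infinitival complement of a raising predicate; raising infinitives are transparent for QR, so the two DPs are in effect clausemates.
Clause-internal QR can adjoin the lower DP above the subject, yielding the inverse reading.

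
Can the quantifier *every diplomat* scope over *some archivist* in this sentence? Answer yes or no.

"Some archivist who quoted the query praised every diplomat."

Yes

The relative clause *who quoted the query* modifies *some archivist*, but *every diplomat* is not inside that relative clause — it is an argument of the matrix verb.
QR within a single clause is free, so the lower quantifier may take scope over the higher one.
Both orderings are possible: *some archivist* > *every diplomat* and *every diplomat* > *some archivist*.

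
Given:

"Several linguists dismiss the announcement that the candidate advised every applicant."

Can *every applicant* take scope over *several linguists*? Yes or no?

No

*every applicant* sits inside the complex NP *the announcement that the candidate advised every applicant*.
A that-clause complement to a noun is an island; QR cannot cross the NP boundary.
So *every applicant* cannot raise high enough to outscope *several linguists*; only the surface ordering *several linguists* > *every applicant* is available.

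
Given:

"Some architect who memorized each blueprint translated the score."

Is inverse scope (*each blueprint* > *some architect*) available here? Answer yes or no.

No

The target quantifier *each blueprint* is part of the relative clause *who memorized each blueprint*.
The relative clause forms an island for QR, so the quantifier is confined to the head noun's restrictor.
So *each blueprint* cannot raise to a position above *some architect*.
(Only the surface reading survives: one fixed architect with respect to all the relevant blueprints.)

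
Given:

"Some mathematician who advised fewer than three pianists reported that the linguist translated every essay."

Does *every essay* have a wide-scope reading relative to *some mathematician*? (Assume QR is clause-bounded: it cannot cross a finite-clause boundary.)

No

Structurally, *every essay* is inside the finite complement clause *that the linguist translated every essay*.
Given the clause-boundedness assumption, QR cannot cross the finite CP into the matrix.
The inverse ordering *every essay* > *some mathematician* is therefore underivable.
(Only the surface reading survives: one fixed mathematician with respect to all the relevant essays.)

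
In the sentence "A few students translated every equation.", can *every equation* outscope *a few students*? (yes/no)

Yes

*every equation* and *a few students* are in the same minimal clause.
Clause-internal QR can adjoin the lower DP above the subject, yielding the inverse reading.
The sentence is scopally ambiguous between *a few students* > *every equation* and *every equation* > *a few students*.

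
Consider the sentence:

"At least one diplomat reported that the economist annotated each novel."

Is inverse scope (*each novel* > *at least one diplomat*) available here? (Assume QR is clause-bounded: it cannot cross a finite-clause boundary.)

No

*each novel* sits inside the finite complement clause *that the economist annotated each novel*.
Given the clause-boundedness assumption, QR cannot cross the finite CP into the matrix.
So the wide-scope reading for *each novel* is blocked.
(Only the surface reading survives: one fixed diplomat with respect to all the relevant novels.)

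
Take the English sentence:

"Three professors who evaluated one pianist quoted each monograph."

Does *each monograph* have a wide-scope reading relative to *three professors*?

Yes

*each monograph* is a matrix argument; only *three professors* is modified by the relative clause *who evaluated one pianist*, so the RC island is irrelevant to the target quantifier.
No island intervenes, so both surface and inverse scope are derivable.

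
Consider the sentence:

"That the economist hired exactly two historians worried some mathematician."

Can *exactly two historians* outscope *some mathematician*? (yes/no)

*exactly two historians* sits inside the sentential subject *that the economist hired exactly two historians*.
The subject-island constraint blocks QR out of a clausal subject.
There is no licit LF on which *exactly two historians* c-commands *some mathematician*.

No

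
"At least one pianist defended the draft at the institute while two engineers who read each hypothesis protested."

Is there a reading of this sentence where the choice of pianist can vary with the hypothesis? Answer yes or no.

The described interpretation is the *each hypothesis* > *at least one pianist* scoping.
The target quantifier *each hypothesis* is part of the relative clause *who read each hypothesis*, which is itself inside the adjunct *while two engineers who read each hypothesis protested*.
The quantifier would have to escape first the RC and then the adjunct — two independent island violations.
Hence only narrow scope for *each hypothesis* (under *at least one pianist*) survives.

No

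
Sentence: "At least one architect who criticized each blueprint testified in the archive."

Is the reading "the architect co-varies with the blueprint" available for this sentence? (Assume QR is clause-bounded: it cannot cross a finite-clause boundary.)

No

The paraphrase describes the scope ordering *each blueprint* > *at least one architect*.
*each blueprint* sits inside the relative clause *who criticized each blueprint*.
A relative clause is a scope island — quantifier raising cannot cross its boundary.
So *each blueprint* cannot raise to a position above *at least one architect*.
(Only the surface reading survives: one fixed architect with respect to all the relevant blueprints.)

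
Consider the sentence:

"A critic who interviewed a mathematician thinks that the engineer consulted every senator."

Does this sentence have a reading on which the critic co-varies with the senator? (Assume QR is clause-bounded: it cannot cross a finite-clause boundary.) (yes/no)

No

The described interpretation is the *every senator* > *a critic* scoping.
The DP *every senator* is contained in the finite complement clause *that the engineer consulted every senator*.
QR is clause-bounded, so the finite complement is a scope island for the embedded quantifier.
So the wide-scope reading for *every senator* is blocked.
(Only the surface reading survives: one fixed critic with respect to all the relevant senators.)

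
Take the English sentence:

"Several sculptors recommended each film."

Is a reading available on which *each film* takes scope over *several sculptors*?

Yes

*several sculptors* and *each film* are co-arguments of the matrix verb, with nothing but a clause-internal boundary between them.
QR within a single clause is free, so the lower quantifier may take scope over the higher one.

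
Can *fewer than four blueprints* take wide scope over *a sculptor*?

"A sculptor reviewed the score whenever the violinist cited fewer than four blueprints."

Structurally, *fewer than four blueprints* is inside the adjunct clause *whenever the violinist cited fewer than four blueprints*.
Scope out of an adjunct clause is unavailable: QR respects the adjunct-island constraint.
There is no licit LF on which *fewer than four blueprints* c-commands *a sculptor*.

No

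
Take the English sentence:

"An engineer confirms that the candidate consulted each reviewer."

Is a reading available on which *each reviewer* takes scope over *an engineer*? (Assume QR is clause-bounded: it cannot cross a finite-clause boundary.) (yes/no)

No

*each reviewer* occurs within the finite complement clause *that the candidate consulted each reviewer*.
Finite CP is the ceiling for QR here, by assumption.
There is no licit LF on which *each reviewer* c-commands *an engineer*.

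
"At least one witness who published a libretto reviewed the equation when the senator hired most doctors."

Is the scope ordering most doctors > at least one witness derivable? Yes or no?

*most doctors* is embedded in the adjunct clause *when the senator hired most doctors*.
Adverbial clauses are not L-marked, so they are barriers for QR — the quantifier cannot escape the adjunct.
*most doctors* is confined to the island and cannot take scope over *at least one witness*.

No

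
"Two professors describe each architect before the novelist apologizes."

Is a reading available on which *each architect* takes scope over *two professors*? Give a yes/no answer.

The adjunct clause does not contain *each architect*, which is the matrix object.
Since no island is crossed, the inverse ordering is licensed alongside surface scope.

Yes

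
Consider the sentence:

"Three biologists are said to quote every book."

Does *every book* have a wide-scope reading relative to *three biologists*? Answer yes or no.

Infinitival complements of raising predicates do not block QR; *every book* and *three biologists* are effectively clausemates.
Nothing blocks QR of the lower DP to a position above the higher one, so inverse scope is available.
The sentence is scopally ambiguous between *three biologists* > *every book* and *every book* > *three biologists*.

Yes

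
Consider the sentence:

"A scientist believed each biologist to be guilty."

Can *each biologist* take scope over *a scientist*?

Yes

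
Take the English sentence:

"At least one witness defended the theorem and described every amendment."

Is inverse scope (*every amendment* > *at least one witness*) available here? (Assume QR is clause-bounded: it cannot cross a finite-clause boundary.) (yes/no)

No

Structurally, *every amendment* is inside one conjunct of the coordinate structure (*described every amendment*).
The Coordinate Structure Constraint blocks movement (including QR) out of a single conjunct.
The inverse ordering *every amendment* > *at least one witness* is therefore underivable.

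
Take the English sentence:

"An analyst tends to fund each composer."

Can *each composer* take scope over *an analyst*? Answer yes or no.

Raising constructions are monoclausal for scope purposes; *each composer* is not separated from *an analyst* by any island.
QR within a single clause is free, so the lower quantifier may take scope over the higher one.
The sentence is scopally ambiguous between *an analyst* > *each composer* and *each composer* > *an analyst*.

Yes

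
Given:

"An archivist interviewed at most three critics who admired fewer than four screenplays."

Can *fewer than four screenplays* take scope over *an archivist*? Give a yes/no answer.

No

Structurally, *fewer than four screenplays* is inside the relative clause *who admired fewer than four screenplays* modifying *at most three critics*.
Relative clauses are scope islands: a quantifier cannot QR out of a relative clause to take scope in the matrix clause.
There is no licit LF on which *fewer than four screenplays* c-commands *an archivist*.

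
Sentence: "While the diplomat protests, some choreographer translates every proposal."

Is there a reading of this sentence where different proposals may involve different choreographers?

The described interpretation is the *every proposal* > *some choreographer* scoping.
The adjunct clause does not contain *every proposal*, which is the matrix object.
Clause-internal QR can adjoin the lower DP above the subject, yielding the inverse reading.

Yes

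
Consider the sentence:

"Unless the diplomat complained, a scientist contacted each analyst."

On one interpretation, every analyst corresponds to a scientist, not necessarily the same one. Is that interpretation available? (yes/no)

Yes

That reading corresponds to *each analyst* > *a scientist*.
Although there is an adjunct clause, *each analyst* is in the main clause, not inside the adjunct.
Nothing blocks QR of the lower DP to a position above the higher one, so inverse scope is available.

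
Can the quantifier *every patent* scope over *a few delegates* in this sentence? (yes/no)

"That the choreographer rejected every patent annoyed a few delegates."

Structurally, *every patent* is inside the sentential subject *that the choreographer rejected every patent*.
Clausal subjects are scope islands; QR from inside the subject into the matrix is barred.
So *every patent* cannot raise to a position above *a few delegates*.

No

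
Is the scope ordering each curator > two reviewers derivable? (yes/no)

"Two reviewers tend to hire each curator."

Raising constructions are monoclausal for scope purposes; *each curator* is not separated from *two reviewers* by any island.
With no island boundary between them, the object can take inverse scope over the subject via ordinary QR within the clause.

Yes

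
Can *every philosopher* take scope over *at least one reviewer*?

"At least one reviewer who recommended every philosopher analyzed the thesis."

The target quantifier *every philosopher* is part of the relative clause *who recommended every philosopher*.
Quantifiers inside a relative clause are trapped there; the RC boundary blocks QR.
So *every philosopher* cannot raise high enough to outscope *at least one reviewer*; only the surface ordering *at least one reviewer* > *every philosopher* is available.
(Only the surface reading survives: one fixed reviewer with respect to all the relevant philosophers.)

No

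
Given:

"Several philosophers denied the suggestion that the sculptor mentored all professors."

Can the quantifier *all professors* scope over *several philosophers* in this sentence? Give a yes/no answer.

No

The target quantifier *all professors* is part of the complex NP *the suggestion that the sculptor mentored all professors*.
The complex NP is opaque for QR — the quantifier is frozen inside the noun's complement.
There is no licit LF on which *all professors* c-commands *several philosophers*.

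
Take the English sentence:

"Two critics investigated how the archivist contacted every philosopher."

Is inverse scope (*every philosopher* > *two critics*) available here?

Structurally, *every philosopher* is inside the embedded question *how the archivist contacted every philosopher*.
Embedded wh-clauses are opaque for QR, so the quantifier stays inside the question.
*every philosopher* > *two critics* would require crossing that boundary, which is illicit.

No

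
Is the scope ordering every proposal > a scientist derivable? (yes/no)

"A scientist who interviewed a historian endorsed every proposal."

Yes

Although the sentence contains a relative clause (*who interviewed a historian*), *every proposal* is outside it, in the matrix VP.
No island intervenes, so both surface and inverse scope are derivable.
Both orderings are possible: *a scientist* > *every proposal* and *every proposal* > *a scientist*.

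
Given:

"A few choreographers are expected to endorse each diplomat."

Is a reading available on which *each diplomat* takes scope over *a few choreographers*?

Yes

*each diplomat* is inside a raising infinitive, which is transparent to QR (no CP barrier), so it behaves as a matrix argument.
Since no island is crossed, the inverse ordering is licensed alongside surface scope.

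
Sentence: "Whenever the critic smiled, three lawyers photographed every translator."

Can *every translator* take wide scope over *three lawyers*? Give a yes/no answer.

Although there is an adjunct clause, *every translator* is in the main clause, not inside the adjunct.
Since no island is crossed, the inverse ordering is licensed alongside surface scope.
The sentence is scopally ambiguous between *three lawyers* > *every translator* and *every translator* > *three lawyers*.

Yes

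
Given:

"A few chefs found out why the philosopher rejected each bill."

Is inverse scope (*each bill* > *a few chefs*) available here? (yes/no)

No

*each bill* is embedded in the embedded question *why the philosopher rejected each bill*.
QR across an interrogative CP boundary is ruled out as a wh-island violation.
So *each bill* cannot raise high enough to outscope *a few chefs*; only the surface ordering *a few chefs* > *each bill* is available.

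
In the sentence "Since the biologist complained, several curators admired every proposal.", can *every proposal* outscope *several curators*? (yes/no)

*every proposal* is a matrix argument; the adjunct is an island but the target quantifier is outside it.
Nothing blocks QR of the lower DP to a position above the higher one, so inverse scope is available.

Yes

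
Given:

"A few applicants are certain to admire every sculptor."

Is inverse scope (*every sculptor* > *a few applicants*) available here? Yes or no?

Yes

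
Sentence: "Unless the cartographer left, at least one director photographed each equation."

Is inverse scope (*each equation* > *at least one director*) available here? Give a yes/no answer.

Yes

Neither queried DP is inside the adjunct, so the adjunct-island constraint does not apply.
No island intervenes, so both surface and inverse scope are derivable.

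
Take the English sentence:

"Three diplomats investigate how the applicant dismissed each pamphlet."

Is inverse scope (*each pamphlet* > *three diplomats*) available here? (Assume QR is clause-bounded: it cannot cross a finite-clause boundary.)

The DP *each pamphlet* is contained in the embedded question *how the applicant dismissed each pamphlet*.
Embedded questions are wh-islands: a quantifier inside an indirect question cannot QR into the matrix clause.
So *each pamphlet* cannot raise to a position above *three diplomats*.

No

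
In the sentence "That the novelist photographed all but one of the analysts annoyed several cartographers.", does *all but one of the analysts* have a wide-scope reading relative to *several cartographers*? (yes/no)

No

The target quantifier *all but one of the analysts* is part of the sentential subject *that the novelist photographed all but one of the analysts*.
Sentential subjects are islands: a quantifier inside the subject clause cannot raise over the matrix predicate.
So *all but one of the analysts* cannot raise to a position above *several cartographers*.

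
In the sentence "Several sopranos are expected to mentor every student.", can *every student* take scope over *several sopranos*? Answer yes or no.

Yes

*every student* is inside a raising infinitive, which is transparent to QR (no CP barrier), so it behaves as a matrix argument.
Ordinary QR to a clause-peripheral position gives the wide-scope LF for the lower DP.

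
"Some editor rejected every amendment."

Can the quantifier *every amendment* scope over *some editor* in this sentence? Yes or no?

*some editor* and *every amendment* are co-arguments of the matrix verb, with nothing but a clause-internal boundary between them.
QR within a single clause is free, so the lower quantifier may take scope over the higher one.

Yes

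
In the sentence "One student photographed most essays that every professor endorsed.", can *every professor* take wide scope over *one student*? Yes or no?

*every professor* is embedded in the relative clause *that every professor endorsed* modifying *most essays*.
Relative clauses are scope islands: a quantifier cannot QR out of a relative clause to take scope in the matrix clause.
Hence only narrow scope for *every professor* (under *one student*) survives.

No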